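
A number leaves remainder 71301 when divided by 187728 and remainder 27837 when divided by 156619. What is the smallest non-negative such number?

Write x = 71301 + 187728·k. Then 187728·k ≡ 27837 − 71301 ≡ 113155 (mod 156619).
Need 187728⁻¹ mod 156619. Extended Euclid on (156619, 31109):
156619 = 5*31109 + 1074
31109 = 28*1074 + 1037
1074 = 1*1037 + 37
1037 = 28*37 + 1
37 = 37*1 + 0
Back-substitute:
1 = 1037 − 28·37
1 = −28·1074 + 29·1037
1 = 29·31109 − 840·1074
1 = −840·156619 + 4229·31109
187728⁻¹ ≡ 4229 (mod 156619), so k ≡ 4229·113155 ≡ 61450 (mod 156619).
x = 71301 + 187728·61450 = 11535956901.

11535956901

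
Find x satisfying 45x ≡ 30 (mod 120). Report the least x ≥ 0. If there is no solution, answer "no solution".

6

First find gcd(45, 120):
120 = 2·45 + 30
45 = 1·30 + 15
30 = 2·15 + 0
gcd = 15 and 15 | 30, so solutions exist. Divide through by 15: 3x ≡ 2 (mod 8).
Now find 3⁻¹ mod 8:
8 = 2·3 + 2
3 = 1·2 + 1
2 = 2·1 + 0
Back-substitute:
1 = 3 − 2
1 = −8 + 3·3
So 3⁻¹ ≡ 3 (mod 8).
Then x ≡ 3·2 ≡ 6 (mod 8); the smallest non-negative solution is x = 6.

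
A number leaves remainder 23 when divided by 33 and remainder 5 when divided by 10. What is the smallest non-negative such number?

155

Write x = 23 + 33·k. Then 33·k ≡ 5 − 23 ≡ 2 (mod 10).
Need 33⁻¹ mod 10. Extended Euclid on (10, 3):
10 = 3×3 + 1
3 = 3×1 + 0
Back-substitute:
1 = 10 − 3·3
33⁻¹ ≡ 7 (mod 10), so k ≡ 7·2 ≡ 4 (mod 10).
x = 23 + 33·4 = 155.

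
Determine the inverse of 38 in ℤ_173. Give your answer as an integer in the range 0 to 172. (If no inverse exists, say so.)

41

Extended Euclidean algorithm:
173 = 4*38 + 21
38 = 1*21 + 17
21 = 1*17 + 4
17 = 4*4 + 1
4 = 4*1 + 0
gcd = 1, so the inverse exists. Back-substitute:
1 = 17 − 4·4
1 = −4·21 + 5·17
1 = 5·38 − 9·21
1 = −9·173 + 41·38
So 38·41 ≡ 1 (mod 173).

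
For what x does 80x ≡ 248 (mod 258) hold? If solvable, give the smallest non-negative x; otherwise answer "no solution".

First find gcd(80, 258):
258 = 3×80 + 18
80 = 4×18 + 8
18 = 2×8 + 2
8 = 4×2 + 0
gcd = 2 and 2 | 248, so solutions exist. Divide through by 2: 40x ≡ 124 (mod 129).
Now find 40⁻¹ mod 129:
129 = 3*40 + 9
40 = 4*9 + 4
9 = 2*4 + 1
4 = 4*1 + 0
Back-substitute:
1 = 9 − 2·4
1 = −2·40 + 9·9
1 = 9·129 − 29·40
So 40·(-29) ≡ 1 (mod 129), i.e. 40⁻¹ ≡ 100.
Then x ≡ 100·124 ≡ 16 (mod 129); the smallest non-negative solution is x = 16.

16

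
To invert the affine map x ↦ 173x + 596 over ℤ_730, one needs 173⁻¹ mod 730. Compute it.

Extended Euclidean algorithm:
730 = 4*173 + 38
173 = 4*38 + 21
38 = 1*21 + 17
21 = 1*17 + 4
17 = 4*4 + 1
4 = 4*1 + 0
Since gcd(173, 730) = 1, back-substitute to write 1 as a combination:
1 = 17 − 4·4
1 = −4·21 + 5·17
1 = 5·38 − 9·21
1 = −9·173 + 41·38
1 = 41·730 − 173·173
Thus 173·(-173) ≡ 1 (mod 730); reducing, -173 mod 730 = 557.

557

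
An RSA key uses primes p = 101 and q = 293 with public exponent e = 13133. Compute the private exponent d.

19397

φ(n) = (p−1)(q−1) = 100·292 = 29200.
Need d with 13133·d ≡ 1 (mod 29200). Apply the extended Euclidean algorithm:
29200 = 2*13133 + 2934
13133 = 4*2934 + 1397
2934 = 2*1397 + 140
1397 = 9*140 + 137
140 = 1*137 + 3
137 = 45*3 + 2
3 = 1*2 + 1
2 = 2*1 + 0
Back-substitute:
1 = 3 − 2
1 = −137 + 46·3
1 = 46·140 − 47·137
1 = −47·1397 + 469·140
1 = 469·2934 − 985·1397
1 = −985·13133 + 4409·2934
1 = 4409·29200 − 9803·13133
So 13133·(-9803) ≡ 1 (mod 29200), hence d ≡ -9803 ≡ 19397 (mod 29200).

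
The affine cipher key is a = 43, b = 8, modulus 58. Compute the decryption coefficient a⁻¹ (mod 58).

27

Apply the Euclidean algorithm to 58 and 43:
58 = 1·43 + 15
43 = 2·15 + 13
15 = 1·13 + 2
13 = 6·2 + 1
2 = 2·1 + 0
The gcd is 1. Working backward:
1 = 13 − 6·2
1 = −6·15 + 7·13
1 = 7·43 − 20·15
1 = −20·58 + 27·43
So 43·27 ≡ 1 (mod 58).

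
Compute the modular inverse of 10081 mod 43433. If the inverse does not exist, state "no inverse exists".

13076

Extended Euclidean algorithm:
43433 = 4×10081 + 3109
10081 = 3×3109 + 754
3109 = 4×754 + 93
754 = 8×93 + 10
93 = 9×10 + 3
10 = 3×3 + 1
3 = 3×1 + 0
gcd = 1, so the inverse exists. Back-substitute:
1 = 10 − 3·3
1 = −3·93 + 28·10
1 = 28·754 − 227·93
1 = −227·3109 + 936·754
1 = 936·10081 − 3035·3109
1 = −3035·43433 + 13076·10081
So 10081·13076 ≡ 1 (mod 43433).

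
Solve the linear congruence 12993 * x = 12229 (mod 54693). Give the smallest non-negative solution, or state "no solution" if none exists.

gcd(12993, 54693):
54693 = 4·12993 + 2721
12993 = 4·2721 + 2109
2721 = 1·2109 + 612
2109 = 3·612 + 273
612 = 2·273 + 66
273 = 4·66 + 9
66 = 7·9 + 3
9 = 3·3 + 0
gcd = 3, but 3 ∤ 12229, so the congruence has no solution.

no solution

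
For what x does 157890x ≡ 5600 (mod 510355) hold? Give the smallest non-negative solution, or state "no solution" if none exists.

67291

First find gcd(157890, 510355):
510355 = 3·157890 + 36685
157890 = 4·36685 + 11150
36685 = 3·11150 + 3235
11150 = 3·3235 + 1445
3235 = 2·1445 + 345
1445 = 4·345 + 65
345 = 5·65 + 20
65 = 3·20 + 5
20 = 4·5 + 0
gcd = 5 and 5 | 5600, so solutions exist. Divide through by 5: 31578x ≡ 1120 (mod 102071).
Now find 31578⁻¹ mod 102071:
102071 = 3×31578 + 7337
31578 = 4×7337 + 2230
7337 = 3×2230 + 647
2230 = 3×647 + 289
647 = 2×289 + 69
289 = 4×69 + 13
69 = 5×13 + 4
13 = 3×4 + 1
4 = 4×1 + 0
Back-substitute:
1 = 13 − 3·4
1 = −3·69 + 16·13
1 = 16·289 − 67·69
1 = −67·647 + 150·289
1 = 150·2230 − 517·647
1 = −517·7337 + 1701·2230
1 = 1701·31578 − 7321·7337
1 = −7321·102071 + 23664·31578
So 31578⁻¹ ≡ 23664 (mod 102071).
Then x ≡ 23664·1120 ≡ 67291 (mod 102071); the smallest non-negative solution is x = 67291.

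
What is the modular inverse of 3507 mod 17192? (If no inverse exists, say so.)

Compute gcd(3507, 17192):
17192 = 4*3507 + 3164
3507 = 1*3164 + 343
3164 = 9*343 + 77
343 = 4*77 + 35
77 = 2*35 + 7
35 = 5*7 + 0
The gcd is 7, not 1, hence no inverse exists.

no inverse exists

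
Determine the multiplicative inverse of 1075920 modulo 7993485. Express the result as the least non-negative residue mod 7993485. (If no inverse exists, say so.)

Compute gcd(1075920, 7993485):
7993485 = 7×1075920 + 462045
1075920 = 2×462045 + 151830
462045 = 3×151830 + 6555
151830 = 23×6555 + 1065
6555 = 6×1065 + 165
1065 = 6×165 + 75
165 = 2×75 + 15
75 = 5×15 + 0
gcd(1075920, 7993485) = 15 ≠ 1, so 1075920 has no multiplicative inverse modulo 7993485.

no inverse exists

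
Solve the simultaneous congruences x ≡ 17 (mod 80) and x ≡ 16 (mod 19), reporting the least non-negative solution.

Write x = 17 + 80·k. Then 80·k ≡ 16 − 17 ≡ 18 (mod 19).
Need 80⁻¹ mod 19. Extended Euclid on (19, 4):
19 = 4×4 + 3
4 = 1×3 + 1
3 = 3×1 + 0
Back-substitute:
1 = 4 − 3
1 = −19 + 5·4
80⁻¹ ≡ 5 (mod 19), so k ≡ 5·18 ≡ 14 (mod 19).
x = 17 + 80·14 = 1137.

1137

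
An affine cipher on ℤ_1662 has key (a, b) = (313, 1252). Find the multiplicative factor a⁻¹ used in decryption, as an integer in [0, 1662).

1285

gcd(1662, 313) by repeated division:
1662 = 5*313 + 97
313 = 3*97 + 22
97 = 4*22 + 9
22 = 2*9 + 4
9 = 2*4 + 1
4 = 4*1 + 0
Since gcd(313, 1662) = 1, back-substitute to write 1 as a combination:
1 = 9 − 2·4
1 = −2·22 + 5·9
1 = 5·97 − 22·22
1 = −22·313 + 71·97
1 = 71·1662 − 377·313
Hence 313⁻¹ ≡ -377 ≡ 1285 (mod 1662).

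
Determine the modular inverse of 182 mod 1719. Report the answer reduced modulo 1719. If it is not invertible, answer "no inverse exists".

Apply the Euclidean algorithm to 1719 and 182:
1719 = 9*182 + 81
182 = 2*81 + 20
81 = 4*20 + 1
20 = 20*1 + 0
Since gcd(182, 1719) = 1, back-substitute to write 1 as a combination:
1 = 81 − 4·20
1 = −4·182 + 9·81
1 = 9·1719 − 85·182
Thus 182·(-85) ≡ 1 (mod 1719); reducing, -85 mod 1719 = 1634.

1634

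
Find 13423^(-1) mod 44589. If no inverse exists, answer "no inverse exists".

gcd(44589, 13423) by repeated division:
44589 = 3·13423 + 4320
13423 = 3·4320 + 463
4320 = 9·463 + 153
463 = 3·153 + 4
153 = 38·4 + 1
4 = 4·1 + 0
The gcd is 1. Working backward:
1 = 153 − 38·4
1 = −38·463 + 115·153
1 = 115·4320 − 1073·463
1 = −1073·13423 + 3334·4320
1 = 3334·44589 − 11075·13423
So 13423·(-11075) ≡ 1 (mod 44589), and -11075 ≡ 33514 (mod 44589).

33514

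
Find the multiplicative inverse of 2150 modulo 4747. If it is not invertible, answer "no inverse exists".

Extended Euclidean algorithm:
4747 = 2*2150 + 447
2150 = 4*447 + 362
447 = 1*362 + 85
362 = 4*85 + 22
85 = 3*22 + 19
22 = 1*19 + 3
19 = 6*3 + 1
3 = 3*1 + 0
The gcd is 1. Working backward:
1 = 19 − 6·3
1 = −6·22 + 7·19
1 = 7·85 − 27·22
1 = −27·362 + 115·85
1 = 115·447 − 142·362
1 = −142·2150 + 683·447
1 = 683·4747 − 1508·2150
So 2150·(-1508) ≡ 1 (mod 4747), and -1508 ≡ 3239 (mod 4747).

3239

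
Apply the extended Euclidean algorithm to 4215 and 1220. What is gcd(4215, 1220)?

Apply Euclid's algorithm to 4215 and 1220:
4215 = 3×1220 + 555
1220 = 2×555 + 110
555 = 5×110 + 5
110 = 22×5 + 0
gcd(4215, 1220) = 5.
Working backward:
5 = 555 − 5·110
5 = −5·1220 + 11·555
5 = 11·4215 − 38·1220
So 5 = (11)·4215 + (-38)·1220.

5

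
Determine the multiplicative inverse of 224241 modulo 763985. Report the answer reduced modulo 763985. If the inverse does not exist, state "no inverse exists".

236281

Apply the Euclidean algorithm to 763985 and 224241:
763985 = 3·224241 + 91262
224241 = 2·91262 + 41717
91262 = 2·41717 + 7828
41717 = 5·7828 + 2577
7828 = 3·2577 + 97
2577 = 26·97 + 55
97 = 1·55 + 42
55 = 1·42 + 13
42 = 3·13 + 3
13 = 4·3 + 1
3 = 3·1 + 0
gcd = 1, so the inverse exists. Back-substitute:
1 = 13 − 4·3
1 = −4·42 + 13·13
1 = 13·55 − 17·42
1 = −17·97 + 30·55
1 = 30·2577 − 797·97
1 = −797·7828 + 2421·2577
1 = 2421·41717 − 12902·7828
1 = −12902·91262 + 28225·41717
1 = 28225·224241 − 69352·91262
1 = −69352·763985 + 236281·224241
So 224241·236281 ≡ 1 (mod 763985).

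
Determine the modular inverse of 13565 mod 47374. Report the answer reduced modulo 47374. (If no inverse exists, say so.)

32727

Extended Euclidean algorithm:
47374 = 3*13565 + 6679
13565 = 2*6679 + 207
6679 = 32*207 + 55
207 = 3*55 + 42
55 = 1*42 + 13
42 = 3*13 + 3
13 = 4*3 + 1
3 = 3*1 + 0
Since gcd(13565, 47374) = 1, back-substitute to write 1 as a combination:
1 = 13 − 4·3
1 = −4·42 + 13·13
1 = 13·55 − 17·42
1 = −17·207 + 64·55
1 = 64·6679 − 2065·207
1 = −2065·13565 + 4194·6679
1 = 4194·47374 − 14647·13565
Hence 13565⁻¹ ≡ -14647 ≡ 32727 (mod 47374).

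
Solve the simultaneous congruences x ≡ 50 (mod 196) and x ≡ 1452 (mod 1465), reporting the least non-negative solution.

Write x = 50 + 196·k. Then 196·k ≡ 1452 − 50 ≡ 1402 (mod 1465).
Need 196⁻¹ mod 1465. Extended Euclid on (1465, 196):
1465 = 7×196 + 93
196 = 2×93 + 10
93 = 9×10 + 3
10 = 3×3 + 1
3 = 3×1 + 0
Back-substitute:
1 = 10 − 3·3
1 = −3·93 + 28·10
1 = 28·196 − 59·93
1 = −59·1465 + 441·196
196⁻¹ ≡ 441 (mod 1465), so k ≡ 441·1402 ≡ 52 (mod 1465).
x = 50 + 196·52 = 10242.

10242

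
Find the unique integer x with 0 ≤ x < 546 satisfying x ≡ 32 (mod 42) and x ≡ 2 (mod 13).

158

Write x = 32 + 42·k. Then 42·k ≡ 2 − 32 ≡ 9 (mod 13).
Need 42⁻¹ mod 13. Extended Euclid on (13, 3):
13 = 4·3 + 1
3 = 3·1 + 0
Back-substitute:
1 = 13 − 4·3
42⁻¹ ≡ 9 (mod 13), so k ≡ 9·9 ≡ 3 (mod 13).
x = 32 + 42·3 = 158.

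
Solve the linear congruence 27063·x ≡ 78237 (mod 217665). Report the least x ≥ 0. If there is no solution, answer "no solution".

17834

First find gcd(27063, 217665):
217665 = 8·27063 + 1161
27063 = 23·1161 + 360
1161 = 3·360 + 81
360 = 4·81 + 36
81 = 2·36 + 9
36 = 4·9 + 0
gcd = 9 and 9 | 78237, so solutions exist. Divide through by 9: 3007x ≡ 8693 (mod 24185).
Now find 3007⁻¹ mod 24185:
24185 = 8×3007 + 129
3007 = 23×129 + 40
129 = 3×40 + 9
40 = 4×9 + 4
9 = 2×4 + 1
4 = 4×1 + 0
Back-substitute:
1 = 9 − 2·4
1 = −2·40 + 9·9
1 = 9·129 − 29·40
1 = −29·3007 + 676·129
1 = 676·24185 − 5437·3007
So 3007·(-5437) ≡ 1 (mod 24185), i.e. 3007⁻¹ ≡ 18748.
Then x ≡ 18748·8693 ≡ 17834 (mod 24185); the smallest non-negative solution is x = 17834.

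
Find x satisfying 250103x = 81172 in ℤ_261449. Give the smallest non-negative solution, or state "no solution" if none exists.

76220

First find gcd(250103, 261449):
261449 = 1·250103 + 11346
250103 = 22·11346 + 491
11346 = 23·491 + 53
491 = 9·53 + 14
53 = 3·14 + 11
14 = 1·11 + 3
11 = 3·3 + 2
3 = 1·2 + 1
2 = 2·1 + 0
gcd = 1, so a unique solution mod 261449 exists.
Back-substitute for the Bézout coefficients:
1 = 3 − 2
1 = −11 + 4·3
1 = 4·14 − 5·11
1 = −5·53 + 19·14
1 = 19·491 − 176·53
1 = −176·11346 + 4067·491
1 = 4067·250103 − 89650·11346
1 = −89650·261449 + 93717·250103
So 250103·(93717) ≡ 1 (mod 261449), giving 250103⁻¹ ≡ 93717.
x ≡ 250103⁻¹·81172 ≡ 93717·81172 ≡ 76220 (mod 261449).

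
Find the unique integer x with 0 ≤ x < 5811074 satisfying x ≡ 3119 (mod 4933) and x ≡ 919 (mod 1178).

Write x = 3119 + 4933·k. Then 4933·k ≡ 919 − 3119 ≡ 156 (mod 1178).
Need 4933⁻¹ mod 1178. Extended Euclid on (1178, 221):
1178 = 5×221 + 73
221 = 3×73 + 2
73 = 36×2 + 1
2 = 2×1 + 0
Back-substitute:
1 = 73 − 36·2
1 = −36·221 + 109·73
1 = 109·1178 − 581·221
4933⁻¹ ≡ 597 (mod 1178), so k ≡ 597·156 ≡ 70 (mod 1178).
x = 3119 + 4933·70 = 348429.

348429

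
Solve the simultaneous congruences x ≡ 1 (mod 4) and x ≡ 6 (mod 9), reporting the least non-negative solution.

33

Write x = 1 + 4·k. Then 4·k ≡ 6 − 1 ≡ 5 (mod 9).
Need 4⁻¹ mod 9. Extended Euclid on (9, 4):
9 = 2·4 + 1
4 = 4·1 + 0
Back-substitute:
1 = 9 − 2·4
4⁻¹ ≡ 7 (mod 9), so k ≡ 7·5 ≡ 8 (mod 9).
x = 1 + 4·8 = 33.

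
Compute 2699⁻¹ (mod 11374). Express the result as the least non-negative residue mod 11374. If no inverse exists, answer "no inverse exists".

Run Euclid on (11374, 2699):
11374 = 4×2699 + 578
2699 = 4×578 + 387
578 = 1×387 + 191
387 = 2×191 + 5
191 = 38×5 + 1
5 = 5×1 + 0
Since gcd(2699, 11374) = 1, back-substitute to write 1 as a combination:
1 = 191 − 38·5
1 = −38·387 + 77·191
1 = 77·578 − 115·387
1 = −115·2699 + 537·578
1 = 537·11374 − 2263·2699
So 2699·(-2263) ≡ 1 (mod 11374), and -2263 ≡ 9111 (mod 11374).

9111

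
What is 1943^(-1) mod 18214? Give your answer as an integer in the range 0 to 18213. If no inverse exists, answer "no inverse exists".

4209

Run Euclid on (18214, 1943):
18214 = 9·1943 + 727
1943 = 2·727 + 489
727 = 1·489 + 238
489 = 2·238 + 13
238 = 18·13 + 4
13 = 3·4 + 1
4 = 4·1 + 0
Since gcd(1943, 18214) = 1, back-substitute to write 1 as a combination:
1 = 13 − 3·4
1 = −3·238 + 55·13
1 = 55·489 − 113·238
1 = −113·727 + 168·489
1 = 168·1943 − 449·727
1 = −449·18214 + 4209·1943
So 1943·4209 ≡ 1 (mod 18214).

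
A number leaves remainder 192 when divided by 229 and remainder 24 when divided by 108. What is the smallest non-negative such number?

2940

Write x = 192 + 229·k. Then 229·k ≡ 24 − 192 ≡ 48 (mod 108).
Need 229⁻¹ mod 108. Extended Euclid on (108, 13):
108 = 8×13 + 4
13 = 3×4 + 1
4 = 4×1 + 0
Back-substitute:
1 = 13 − 3·4
1 = −3·108 + 25·13
229⁻¹ ≡ 25 (mod 108), so k ≡ 25·48 ≡ 12 (mod 108).
x = 192 + 229·12 = 2940.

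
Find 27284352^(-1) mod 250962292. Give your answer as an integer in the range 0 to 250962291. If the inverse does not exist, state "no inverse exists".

no inverse exists

Euclidean algorithm on 250962292, 27284352:
250962292 = 9·27284352 + 5403124
27284352 = 5·5403124 + 268732
5403124 = 20·268732 + 28484
268732 = 9·28484 + 12376
28484 = 2·12376 + 3732
12376 = 3·3732 + 1180
3732 = 3·1180 + 192
1180 = 6·192 + 28
192 = 6·28 + 24
28 = 1·24 + 4
24 = 6·4 + 0
Since gcd = 4 > 1, 27284352 is not a unit mod 250962292.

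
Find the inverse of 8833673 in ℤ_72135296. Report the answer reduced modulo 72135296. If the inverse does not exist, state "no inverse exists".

gcd(72135296, 8833673) by repeated division:
72135296 = 8·8833673 + 1465912
8833673 = 6·1465912 + 38201
1465912 = 38·38201 + 14274
38201 = 2·14274 + 9653
14274 = 1·9653 + 4621
9653 = 2·4621 + 411
4621 = 11·411 + 100
411 = 4·100 + 11
100 = 9·11 + 1
11 = 11·1 + 0
The gcd is 1. Working backward:
1 = 100 − 9·11
1 = −9·411 + 37·100
1 = 37·4621 − 416·411
1 = −416·9653 + 869·4621
1 = 869·14274 − 1285·9653
1 = −1285·38201 + 3439·14274
1 = 3439·1465912 − 131967·38201
1 = −131967·8833673 + 795241·1465912
1 = 795241·72135296 − 6493895·8833673
Hence 8833673⁻¹ ≡ -6493895 ≡ 65641401 (mod 72135296).

65641401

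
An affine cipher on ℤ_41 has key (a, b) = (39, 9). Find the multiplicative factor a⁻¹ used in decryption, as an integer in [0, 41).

20

Extended Euclidean algorithm:
41 = 1*39 + 2
39 = 19*2 + 1
2 = 2*1 + 0
The gcd is 1. Working backward:
1 = 39 − 19·2
1 = −19·41 + 20·39
So 39·20 ≡ 1 (mod 41).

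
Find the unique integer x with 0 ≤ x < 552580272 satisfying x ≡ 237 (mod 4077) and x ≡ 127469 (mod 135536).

33333789

Write x = 237 + 4077·k. Then 4077·k ≡ 127469 − 237 ≡ 127232 (mod 135536).
Need 4077⁻¹ mod 135536. Extended Euclid on (135536, 4077):
135536 = 33×4077 + 995
4077 = 4×995 + 97
995 = 10×97 + 25
97 = 3×25 + 22
25 = 1×22 + 3
22 = 7×3 + 1
3 = 3×1 + 0
Back-substitute:
1 = 22 − 7·3
1 = −7·25 + 8·22
1 = 8·97 − 31·25
1 = −31·995 + 318·97
1 = 318·4077 − 1303·995
1 = −1303·135536 + 43317·4077
4077⁻¹ ≡ 43317 (mod 135536), so k ≡ 43317·127232 ≡ 8176 (mod 135536).
x = 237 + 4077·8176 = 33333789.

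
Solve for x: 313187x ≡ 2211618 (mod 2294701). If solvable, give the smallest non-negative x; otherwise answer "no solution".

1743913

First find gcd(313187, 2294701):
2294701 = 7·313187 + 102392
313187 = 3·102392 + 6011
102392 = 17·6011 + 205
6011 = 29·205 + 66
205 = 3·66 + 7
66 = 9·7 + 3
7 = 2·3 + 1
3 = 3·1 + 0
gcd = 1, so a unique solution mod 2294701 exists.
Back-substitute for the Bézout coefficients:
1 = 7 − 2·3
1 = −2·66 + 19·7
1 = 19·205 − 59·66
1 = −59·6011 + 1730·205
1 = 1730·102392 − 29469·6011
1 = −29469·313187 + 90137·102392
1 = 90137·2294701 − 660428·313187
So 313187·(-660428) ≡ 1 (mod 2294701), giving 313187⁻¹ ≡ 1634273.
x ≡ 313187⁻¹·2211618 ≡ 1634273·2211618 ≡ 1743913 (mod 2294701).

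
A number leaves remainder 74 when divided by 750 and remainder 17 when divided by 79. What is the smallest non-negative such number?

26324

Write x = 74 + 750·k. Then 750·k ≡ 17 − 74 ≡ 22 (mod 79).
Need 750⁻¹ mod 79. Extended Euclid on (79, 39):
79 = 2·39 + 1
39 = 39·1 + 0
Back-substitute:
1 = 79 − 2·39
750⁻¹ ≡ 77 (mod 79), so k ≡ 77·22 ≡ 35 (mod 79).
x = 74 + 750·35 = 26324.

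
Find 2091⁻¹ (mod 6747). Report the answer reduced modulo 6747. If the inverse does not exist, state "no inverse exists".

no inverse exists

Euclidean algorithm on 6747, 2091:
6747 = 3·2091 + 474
2091 = 4·474 + 195
474 = 2·195 + 84
195 = 2·84 + 27
84 = 3·27 + 3
27 = 9·3 + 0
Since gcd = 3 > 1, 2091 is not a unit mod 6747.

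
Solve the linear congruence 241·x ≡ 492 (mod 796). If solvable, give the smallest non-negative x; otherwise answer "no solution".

296

First find gcd(241, 796):
796 = 3*241 + 73
241 = 3*73 + 22
73 = 3*22 + 7
22 = 3*7 + 1
7 = 7*1 + 0
gcd = 1, so a unique solution mod 796 exists.
Back-substitute for the Bézout coefficients:
1 = 22 − 3·7
1 = −3·73 + 10·22
1 = 10·241 − 33·73
1 = −33·796 + 109·241
So 241·(109) ≡ 1 (mod 796), giving 241⁻¹ ≡ 109.
x ≡ 241⁻¹·492 ≡ 109·492 ≡ 296 (mod 796).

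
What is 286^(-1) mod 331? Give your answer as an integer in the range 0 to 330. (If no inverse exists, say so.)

gcd(331, 286) by repeated division:
331 = 1·286 + 45
286 = 6·45 + 16
45 = 2·16 + 13
16 = 1·13 + 3
13 = 4·3 + 1
3 = 3·1 + 0
Since gcd(286, 331) = 1, back-substitute to write 1 as a combination:
1 = 13 − 4·3
1 = −4·16 + 5·13
1 = 5·45 − 14·16
1 = −14·286 + 89·45
1 = 89·331 − 103·286
So 286·(-103) ≡ 1 (mod 331), and -103 ≡ 228 (mod 331).

228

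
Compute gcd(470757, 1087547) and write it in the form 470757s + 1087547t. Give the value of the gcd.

Repeated division:
1087547 = 2×470757 + 146033
470757 = 3×146033 + 32658
146033 = 4×32658 + 15401
32658 = 2×15401 + 1856
15401 = 8×1856 + 553
1856 = 3×553 + 197
553 = 2×197 + 159
197 = 1×159 + 38
159 = 4×38 + 7
38 = 5×7 + 3
7 = 2×3 + 1
3 = 3×1 + 0
gcd(470757, 1087547) = 1.
Working backward:
1 = 7 − 2·3
1 = −2·38 + 11·7
1 = 11·159 − 46·38
1 = −46·197 + 57·159
1 = 57·553 − 160·197
1 = −160·1856 + 537·553
1 = 537·15401 − 4456·1856
1 = −4456·32658 + 9449·15401
1 = 9449·146033 − 42252·32658
1 = −42252·470757 + 136205·146033
1 = 136205·1087547 − 314662·470757
So 1 = (136205)·1087547 + (-314662)·470757.

1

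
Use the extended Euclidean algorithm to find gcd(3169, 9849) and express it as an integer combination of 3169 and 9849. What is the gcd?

1

Repeated division:
9849 = 3·3169 + 342
3169 = 9·342 + 91
342 = 3·91 + 69
91 = 1·69 + 22
69 = 3·22 + 3
22 = 7·3 + 1
3 = 3·1 + 0
gcd(3169, 9849) = 1.
Back-substituting:
1 = 22 − 7·3
1 = −7·69 + 22·22
1 = 22·91 − 29·69
1 = −29·342 + 109·91
1 = 109·3169 − 1010·342
1 = −1010·9849 + 3139·3169
So 1 = (-1010)·9849 + (3139)·3169.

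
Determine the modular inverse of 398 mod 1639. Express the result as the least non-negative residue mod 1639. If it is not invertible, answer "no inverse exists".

gcd(1639, 398) by repeated division:
1639 = 4*398 + 47
398 = 8*47 + 22
47 = 2*22 + 3
22 = 7*3 + 1
3 = 3*1 + 0
Since gcd(398, 1639) = 1, back-substitute to write 1 as a combination:
1 = 22 − 7·3
1 = −7·47 + 15·22
1 = 15·398 − 127·47
1 = −127·1639 + 523·398
So 398·523 ≡ 1 (mod 1639).

523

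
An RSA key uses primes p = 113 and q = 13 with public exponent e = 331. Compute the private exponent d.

739

φ(n) = (p−1)(q−1) = 112·12 = 1344.
Need d with 331·d ≡ 1 (mod 1344). Apply the extended Euclidean algorithm:
1344 = 4*331 + 20
331 = 16*20 + 11
20 = 1*11 + 9
11 = 1*9 + 2
9 = 4*2 + 1
2 = 2*1 + 0
Back-substitute:
1 = 9 − 4·2
1 = −4·11 + 5·9
1 = 5·20 − 9·11
1 = −9·331 + 149·20
1 = 149·1344 − 605·331
So 331·(-605) ≡ 1 (mod 1344), hence d ≡ -605 ≡ 739 (mod 1344).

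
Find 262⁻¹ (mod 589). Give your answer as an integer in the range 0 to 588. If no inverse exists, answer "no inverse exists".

gcd(589, 262) by repeated division:
589 = 2×262 + 65
262 = 4×65 + 2
65 = 32×2 + 1
2 = 2×1 + 0
gcd = 1, so the inverse exists. Back-substitute:
1 = 65 − 32·2
1 = −32·262 + 129·65
1 = 129·589 − 290·262
Hence 262⁻¹ ≡ -290 ≡ 299 (mod 589).

299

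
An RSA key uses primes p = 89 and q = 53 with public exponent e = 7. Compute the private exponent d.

2615

φ(n) = (p−1)(q−1) = 88·52 = 4576.
Need d with 7·d ≡ 1 (mod 4576). Apply the extended Euclidean algorithm:
4576 = 653*7 + 5
7 = 1*5 + 2
5 = 2*2 + 1
2 = 2*1 + 0
Back-substitute:
1 = 5 − 2·2
1 = −2·7 + 3·5
1 = 3·4576 − 1961·7
So 7·(-1961) ≡ 1 (mod 4576), hence d ≡ -1961 ≡ 2615 (mod 4576).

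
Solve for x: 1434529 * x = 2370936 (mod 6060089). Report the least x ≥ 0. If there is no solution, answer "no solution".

First find gcd(1434529, 6060089):
6060089 = 4·1434529 + 321973
1434529 = 4·321973 + 146637
321973 = 2·146637 + 28699
146637 = 5·28699 + 3142
28699 = 9·3142 + 421
3142 = 7·421 + 195
421 = 2·195 + 31
195 = 6·31 + 9
31 = 3·9 + 4
9 = 2·4 + 1
4 = 4·1 + 0
gcd = 1, so a unique solution mod 6060089 exists.
Back-substitute for the Bézout coefficients:
1 = 9 − 2·4
1 = −2·31 + 7·9
1 = 7·195 − 44·31
1 = −44·421 + 95·195
1 = 95·3142 − 709·421
1 = −709·28699 + 6476·3142
1 = 6476·146637 − 33089·28699
1 = −33089·321973 + 72654·146637
1 = 72654·1434529 − 323705·321973
1 = −323705·6060089 + 1367474·1434529
So 1434529·(1367474) ≡ 1 (mod 6060089), giving 1434529⁻¹ ≡ 1367474.
x ≡ 1434529⁻¹·2370936 ≡ 1367474·2370936 ≡ 3300041 (mod 6060089).

3300041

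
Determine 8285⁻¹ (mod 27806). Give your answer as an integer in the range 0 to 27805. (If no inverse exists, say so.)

Run Euclid on (27806, 8285):
27806 = 3·8285 + 2951
8285 = 2·2951 + 2383
2951 = 1·2383 + 568
2383 = 4·568 + 111
568 = 5·111 + 13
111 = 8·13 + 7
13 = 1·7 + 6
7 = 1·6 + 1
6 = 6·1 + 0
Since gcd(8285, 27806) = 1, back-substitute to write 1 as a combination:
1 = 7 − 6
1 = −13 + 2·7
1 = 2·111 − 17·13
1 = −17·568 + 87·111
1 = 87·2383 − 365·568
1 = −365·2951 + 452·2383
1 = 452·8285 − 1269·2951
1 = −1269·27806 + 4259·8285
So 8285·4259 ≡ 1 (mod 27806).

4259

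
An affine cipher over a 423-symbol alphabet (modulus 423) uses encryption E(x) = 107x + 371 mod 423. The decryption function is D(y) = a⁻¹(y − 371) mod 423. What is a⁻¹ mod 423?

170

Extended Euclidean algorithm:
423 = 3×107 + 102
107 = 1×102 + 5
102 = 20×5 + 2
5 = 2×2 + 1
2 = 2×1 + 0
Since gcd(107, 423) = 1, back-substitute to write 1 as a combination:
1 = 5 − 2·2
1 = −2·102 + 41·5
1 = 41·107 − 43·102
1 = −43·423 + 170·107
So 107·170 ≡ 1 (mod 423).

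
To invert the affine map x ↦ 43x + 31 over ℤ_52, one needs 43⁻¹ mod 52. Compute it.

23

Extended Euclidean algorithm:
52 = 1*43 + 9
43 = 4*9 + 7
9 = 1*7 + 2
7 = 3*2 + 1
2 = 2*1 + 0
Since gcd(43, 52) = 1, back-substitute to write 1 as a combination:
1 = 7 − 3·2
1 = −3·9 + 4·7
1 = 4·43 − 19·9
1 = −19·52 + 23·43
So 43·23 ≡ 1 (mod 52).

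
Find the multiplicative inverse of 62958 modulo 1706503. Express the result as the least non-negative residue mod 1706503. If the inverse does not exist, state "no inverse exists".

Extended Euclidean algorithm:
1706503 = 27·62958 + 6637
62958 = 9·6637 + 3225
6637 = 2·3225 + 187
3225 = 17·187 + 46
187 = 4·46 + 3
46 = 15·3 + 1
3 = 3·1 + 0
gcd = 1, so the inverse exists. Back-substitute:
1 = 46 − 15·3
1 = −15·187 + 61·46
1 = 61·3225 − 1052·187
1 = −1052·6637 + 2165·3225
1 = 2165·62958 − 20537·6637
1 = −20537·1706503 + 556664·62958
So 62958·556664 ≡ 1 (mod 1706503).

556664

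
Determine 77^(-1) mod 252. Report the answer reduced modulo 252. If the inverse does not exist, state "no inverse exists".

Compute gcd(77, 252):
252 = 3×77 + 21
77 = 3×21 + 14
21 = 1×14 + 7
14 = 2×7 + 0
Since gcd = 7 > 1, 77 is not a unit mod 252.

no inverse exists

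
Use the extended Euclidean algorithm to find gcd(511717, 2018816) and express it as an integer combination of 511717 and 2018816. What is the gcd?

Repeated division:
2018816 = 3·511717 + 483665
511717 = 1·483665 + 28052
483665 = 17·28052 + 6781
28052 = 4·6781 + 928
6781 = 7·928 + 285
928 = 3·285 + 73
285 = 3·73 + 66
73 = 1·66 + 7
66 = 9·7 + 3
7 = 2·3 + 1
3 = 3·1 + 0
gcd(511717, 2018816) = 1.
Working backward:
1 = 7 − 2·3
1 = −2·66 + 19·7
1 = 19·73 − 21·66
1 = −21·285 + 82·73
1 = 82·928 − 267·285
1 = −267·6781 + 1951·928
1 = 1951·28052 − 8071·6781
1 = −8071·483665 + 139158·28052
1 = 139158·511717 − 147229·483665
1 = −147229·2018816 + 580845·511717
So 1 = (-147229)·2018816 + (580845)·511717.

1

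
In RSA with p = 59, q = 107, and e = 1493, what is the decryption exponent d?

φ(n) = (p−1)(q−1) = 58·106 = 6148.
Need d with 1493·d ≡ 1 (mod 6148). Apply the extended Euclidean algorithm:
6148 = 4*1493 + 176
1493 = 8*176 + 85
176 = 2*85 + 6
85 = 14*6 + 1
6 = 6*1 + 0
Back-substitute:
1 = 85 − 14·6
1 = −14·176 + 29·85
1 = 29·1493 − 246·176
1 = −246·6148 + 1013·1493
So 1493·1013 ≡ 1 (mod 6148), hence d = 1013.

1013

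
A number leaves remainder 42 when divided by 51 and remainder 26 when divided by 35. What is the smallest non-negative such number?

1776

Write x = 42 + 51·k. Then 51·k ≡ 26 − 42 ≡ 19 (mod 35).
Need 51⁻¹ mod 35. Extended Euclid on (35, 16):
35 = 2*16 + 3
16 = 5*3 + 1
3 = 3*1 + 0
Back-substitute:
1 = 16 − 5·3
1 = −5·35 + 11·16
51⁻¹ ≡ 11 (mod 35), so k ≡ 11·19 ≡ 34 (mod 35).
x = 42 + 51·34 = 1776.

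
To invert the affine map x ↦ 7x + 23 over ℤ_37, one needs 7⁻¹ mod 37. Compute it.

16

gcd(37, 7) by repeated division:
37 = 5×7 + 2
7 = 3×2 + 1
2 = 2×1 + 0
gcd = 1, so the inverse exists. Back-substitute:
1 = 7 − 3·2
1 = −3·37 + 16·7
So 7·16 ≡ 1 (mod 37).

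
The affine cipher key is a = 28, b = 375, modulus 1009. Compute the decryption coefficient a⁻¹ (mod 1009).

Extended Euclidean algorithm:
1009 = 36·28 + 1
28 = 28·1 + 0
gcd = 1, so the inverse exists. Back-substitute:
1 = 1009 − 36·28
Hence 28⁻¹ ≡ -36 ≡ 973 (mod 1009).

973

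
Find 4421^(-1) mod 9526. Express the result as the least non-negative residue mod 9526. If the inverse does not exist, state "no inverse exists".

571

Extended Euclidean algorithm:
9526 = 2×4421 + 684
4421 = 6×684 + 317
684 = 2×317 + 50
317 = 6×50 + 17
50 = 2×17 + 16
17 = 1×16 + 1
16 = 16×1 + 0
The gcd is 1. Working backward:
1 = 17 − 16
1 = −50 + 3·17
1 = 3·317 − 19·50
1 = −19·684 + 41·317
1 = 41·4421 − 265·684
1 = −265·9526 + 571·4421
So 4421·571 ≡ 1 (mod 9526).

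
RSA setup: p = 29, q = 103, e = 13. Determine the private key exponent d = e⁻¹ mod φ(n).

φ(n) = (p−1)(q−1) = 28·102 = 2856.
Need d with 13·d ≡ 1 (mod 2856). Apply the extended Euclidean algorithm:
2856 = 219·13 + 9
13 = 1·9 + 4
9 = 2·4 + 1
4 = 4·1 + 0
Back-substitute:
1 = 9 − 2·4
1 = −2·13 + 3·9
1 = 3·2856 − 659·13
So 13·(-659) ≡ 1 (mod 2856), hence d ≡ -659 ≡ 2197 (mod 2856).

2197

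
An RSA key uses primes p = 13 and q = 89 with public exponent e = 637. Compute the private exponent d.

373

φ(n) = (p−1)(q−1) = 12·88 = 1056.
Need d with 637·d ≡ 1 (mod 1056). Apply the extended Euclidean algorithm:
1056 = 1×637 + 419
637 = 1×419 + 218
419 = 1×218 + 201
218 = 1×201 + 17
201 = 11×17 + 14
17 = 1×14 + 3
14 = 4×3 + 2
3 = 1×2 + 1
2 = 2×1 + 0
Back-substitute:
1 = 3 − 2
1 = −14 + 5·3
1 = 5·17 − 6·14
1 = −6·201 + 71·17
1 = 71·218 − 77·201
1 = −77·419 + 148·218
1 = 148·637 − 225·419
1 = −225·1056 + 373·637
So 637·373 ≡ 1 (mod 1056), hence d = 373.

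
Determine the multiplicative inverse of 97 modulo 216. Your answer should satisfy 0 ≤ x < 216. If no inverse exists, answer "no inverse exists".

49

gcd(216, 97) by repeated division:
216 = 2*97 + 22
97 = 4*22 + 9
22 = 2*9 + 4
9 = 2*4 + 1
4 = 4*1 + 0
The gcd is 1. Working backward:
1 = 9 − 2·4
1 = −2·22 + 5·9
1 = 5·97 − 22·22
1 = −22·216 + 49·97
So 97·49 ≡ 1 (mod 216).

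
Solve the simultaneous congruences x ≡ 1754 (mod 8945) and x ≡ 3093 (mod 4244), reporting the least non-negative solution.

18884649

Write x = 1754 + 8945·k. Then 8945·k ≡ 3093 − 1754 ≡ 1339 (mod 4244).
Need 8945⁻¹ mod 4244. Extended Euclid on (4244, 457):
4244 = 9*457 + 131
457 = 3*131 + 64
131 = 2*64 + 3
64 = 21*3 + 1
3 = 3*1 + 0
Back-substitute:
1 = 64 − 21·3
1 = −21·131 + 43·64
1 = 43·457 − 150·131
1 = −150·4244 + 1393·457
8945⁻¹ ≡ 1393 (mod 4244), so k ≡ 1393·1339 ≡ 2111 (mod 4244).
x = 1754 + 8945·2111 = 18884649.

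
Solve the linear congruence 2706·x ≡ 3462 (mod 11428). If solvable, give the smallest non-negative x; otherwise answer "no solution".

First find gcd(2706, 11428):
11428 = 4*2706 + 604
2706 = 4*604 + 290
604 = 2*290 + 24
290 = 12*24 + 2
24 = 12*2 + 0
gcd = 2 and 2 | 3462, so solutions exist. Divide through by 2: 1353x ≡ 1731 (mod 5714).
Now find 1353⁻¹ mod 5714:
5714 = 4*1353 + 302
1353 = 4*302 + 145
302 = 2*145 + 12
145 = 12*12 + 1
12 = 12*1 + 0
Back-substitute:
1 = 145 − 12·12
1 = −12·302 + 25·145
1 = 25·1353 − 112·302
1 = −112·5714 + 473·1353
So 1353⁻¹ ≡ 473 (mod 5714).
Then x ≡ 473·1731 ≡ 1661 (mod 5714); the smallest non-negative solution is x = 1661.

1661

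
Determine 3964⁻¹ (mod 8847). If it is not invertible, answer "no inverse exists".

2734

Extended Euclidean algorithm:
8847 = 2·3964 + 919
3964 = 4·919 + 288
919 = 3·288 + 55
288 = 5·55 + 13
55 = 4·13 + 3
13 = 4·3 + 1
3 = 3·1 + 0
gcd = 1, so the inverse exists. Back-substitute:
1 = 13 − 4·3
1 = −4·55 + 17·13
1 = 17·288 − 89·55
1 = −89·919 + 284·288
1 = 284·3964 − 1225·919
1 = −1225·8847 + 2734·3964
So 3964·2734 ≡ 1 (mod 8847).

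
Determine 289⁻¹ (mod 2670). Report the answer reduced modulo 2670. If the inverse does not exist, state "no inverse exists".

619

Apply the Euclidean algorithm to 2670 and 289:
2670 = 9×289 + 69
289 = 4×69 + 13
69 = 5×13 + 4
13 = 3×4 + 1
4 = 4×1 + 0
The gcd is 1. Working backward:
1 = 13 − 3·4
1 = −3·69 + 16·13
1 = 16·289 − 67·69
1 = −67·2670 + 619·289
So 289·619 ≡ 1 (mod 2670).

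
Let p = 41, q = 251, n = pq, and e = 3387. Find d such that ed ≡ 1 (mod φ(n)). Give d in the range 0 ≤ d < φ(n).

8323

φ(n) = (p−1)(q−1) = 40·250 = 10000.
Need d with 3387·d ≡ 1 (mod 10000). Apply the extended Euclidean algorithm:
10000 = 2×3387 + 3226
3387 = 1×3226 + 161
3226 = 20×161 + 6
161 = 26×6 + 5
6 = 1×5 + 1
5 = 5×1 + 0
Back-substitute:
1 = 6 − 5
1 = −161 + 27·6
1 = 27·3226 − 541·161
1 = −541·3387 + 568·3226
1 = 568·10000 − 1677·3387
So 3387·(-1677) ≡ 1 (mod 10000), hence d ≡ -1677 ≡ 8323 (mod 10000).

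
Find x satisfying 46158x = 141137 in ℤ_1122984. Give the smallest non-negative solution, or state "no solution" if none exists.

no solution

gcd(46158, 1122984):
1122984 = 24×46158 + 15192
46158 = 3×15192 + 582
15192 = 26×582 + 60
582 = 9×60 + 42
60 = 1×42 + 18
42 = 2×18 + 6
18 = 3×6 + 0
gcd = 6, but 6 ∤ 141137, so the congruence has no solution.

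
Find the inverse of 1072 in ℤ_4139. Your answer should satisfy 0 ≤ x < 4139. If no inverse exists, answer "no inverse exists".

3139

Extended Euclidean algorithm:
4139 = 3×1072 + 923
1072 = 1×923 + 149
923 = 6×149 + 29
149 = 5×29 + 4
29 = 7×4 + 1
4 = 4×1 + 0
The gcd is 1. Working backward:
1 = 29 − 7·4
1 = −7·149 + 36·29
1 = 36·923 − 223·149
1 = −223·1072 + 259·923
1 = 259·4139 − 1000·1072
So 1072·(-1000) ≡ 1 (mod 4139), and -1000 ≡ 3139 (mod 4139).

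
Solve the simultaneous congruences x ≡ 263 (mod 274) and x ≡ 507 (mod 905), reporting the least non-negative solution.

Write x = 263 + 274·k. Then 274·k ≡ 507 − 263 ≡ 244 (mod 905).
Need 274⁻¹ mod 905. Extended Euclid on (905, 274):
905 = 3*274 + 83
274 = 3*83 + 25
83 = 3*25 + 8
25 = 3*8 + 1
8 = 8*1 + 0
Back-substitute:
1 = 25 − 3·8
1 = −3·83 + 10·25
1 = 10·274 − 33·83
1 = −33·905 + 109·274
274⁻¹ ≡ 109 (mod 905), so k ≡ 109·244 ≡ 351 (mod 905).
x = 263 + 274·351 = 96437.

96437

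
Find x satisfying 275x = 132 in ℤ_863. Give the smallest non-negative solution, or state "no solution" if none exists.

35

First find gcd(275, 863):
863 = 3·275 + 38
275 = 7·38 + 9
38 = 4·9 + 2
9 = 4·2 + 1
2 = 2·1 + 0
gcd = 1, so a unique solution mod 863 exists.
Back-substitute for the Bézout coefficients:
1 = 9 − 4·2
1 = −4·38 + 17·9
1 = 17·275 − 123·38
1 = −123·863 + 386·275
So 275·(386) ≡ 1 (mod 863), giving 275⁻¹ ≡ 386.
x ≡ 275⁻¹·132 ≡ 386·132 ≡ 35 (mod 863).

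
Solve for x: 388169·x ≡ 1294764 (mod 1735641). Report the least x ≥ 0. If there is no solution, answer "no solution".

First find gcd(388169, 1735641):
1735641 = 4·388169 + 182965
388169 = 2·182965 + 22239
182965 = 8·22239 + 5053
22239 = 4·5053 + 2027
5053 = 2·2027 + 999
2027 = 2·999 + 29
999 = 34·29 + 13
29 = 2·13 + 3
13 = 4·3 + 1
3 = 3·1 + 0
gcd = 1, so a unique solution mod 1735641 exists.
Back-substitute for the Bézout coefficients:
1 = 13 − 4·3
1 = −4·29 + 9·13
1 = 9·999 − 310·29
1 = −310·2027 + 629·999
1 = 629·5053 − 1568·2027
1 = −1568·22239 + 6901·5053
1 = 6901·182965 − 56776·22239
1 = −56776·388169 + 120453·182965
1 = 120453·1735641 − 538588·388169
So 388169·(-538588) ≡ 1 (mod 1735641), giving 388169⁻¹ ≡ 1197053.
x ≡ 388169⁻¹·1294764 ≡ 1197053·1294764 ≡ 1487748 (mod 1735641).

1487748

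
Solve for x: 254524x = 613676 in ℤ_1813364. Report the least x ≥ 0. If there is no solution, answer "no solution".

343875

First find gcd(254524, 1813364):
1813364 = 7×254524 + 31696
254524 = 8×31696 + 956
31696 = 33×956 + 148
956 = 6×148 + 68
148 = 2×68 + 12
68 = 5×12 + 8
12 = 1×8 + 4
8 = 2×4 + 0
gcd = 4 and 4 | 613676, so solutions exist. Divide through by 4: 63631x ≡ 153419 (mod 453341).
Now find 63631⁻¹ mod 453341:
453341 = 7·63631 + 7924
63631 = 8·7924 + 239
7924 = 33·239 + 37
239 = 6·37 + 17
37 = 2·17 + 3
17 = 5·3 + 2
3 = 1·2 + 1
2 = 2·1 + 0
Back-substitute:
1 = 3 − 2
1 = −17 + 6·3
1 = 6·37 − 13·17
1 = −13·239 + 84·37
1 = 84·7924 − 2785·239
1 = −2785·63631 + 22364·7924
1 = 22364·453341 − 159333·63631
So 63631·(-159333) ≡ 1 (mod 453341), i.e. 63631⁻¹ ≡ 294008.
Then x ≡ 294008·153419 ≡ 343875 (mod 453341); the smallest non-negative solution is x = 343875.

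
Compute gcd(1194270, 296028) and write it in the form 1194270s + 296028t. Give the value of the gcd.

Repeated division:
1194270 = 4·296028 + 10158
296028 = 29·10158 + 1446
10158 = 7·1446 + 36
1446 = 40·36 + 6
36 = 6·6 + 0
gcd(1194270, 296028) = 6.
Express as a combination:
6 = 1446 − 40·36
6 = −40·10158 + 281·1446
6 = 281·296028 − 8189·10158
6 = −8189·1194270 + 33037·296028
So 6 = (-8189)·1194270 + (33037)·296028.

6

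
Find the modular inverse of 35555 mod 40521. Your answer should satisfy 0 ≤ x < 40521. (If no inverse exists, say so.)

Euclidean algorithm on 40521, 35555:
40521 = 1*35555 + 4966
35555 = 7*4966 + 793
4966 = 6*793 + 208
793 = 3*208 + 169
208 = 1*169 + 39
169 = 4*39 + 13
39 = 3*13 + 0
The gcd is 13, not 1, hence no inverse exists.

no inverse exists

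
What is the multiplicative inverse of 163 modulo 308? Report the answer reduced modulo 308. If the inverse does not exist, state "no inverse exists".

291

Run Euclid on (308, 163):
308 = 1×163 + 145
163 = 1×145 + 18
145 = 8×18 + 1
18 = 18×1 + 0
Since gcd(163, 308) = 1, back-substitute to write 1 as a combination:
1 = 145 − 8·18
1 = −8·163 + 9·145
1 = 9·308 − 17·163
Thus 163·(-17) ≡ 1 (mod 308); reducing, -17 mod 308 = 291.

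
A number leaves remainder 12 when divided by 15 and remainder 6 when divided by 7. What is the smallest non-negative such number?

27

Write x = 12 + 15·k. Then 15·k ≡ 6 − 12 ≡ 1 (mod 7).
Need 15⁻¹ mod 7. Extended Euclid on (7, 1):
7 = 7·1 + 0
15⁻¹ ≡ 1 (mod 7), so k ≡ 1·1 ≡ 1 (mod 7).
x = 12 + 15·1 = 27.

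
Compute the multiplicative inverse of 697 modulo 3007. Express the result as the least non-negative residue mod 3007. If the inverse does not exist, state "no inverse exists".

gcd(3007, 697) by repeated division:
3007 = 4*697 + 219
697 = 3*219 + 40
219 = 5*40 + 19
40 = 2*19 + 2
19 = 9*2 + 1
2 = 2*1 + 0
gcd = 1, so the inverse exists. Back-substitute:
1 = 19 − 9·2
1 = −9·40 + 19·19
1 = 19·219 − 104·40
1 = −104·697 + 331·219
1 = 331·3007 − 1428·697
Hence 697⁻¹ ≡ -1428 ≡ 1579 (mod 3007).

1579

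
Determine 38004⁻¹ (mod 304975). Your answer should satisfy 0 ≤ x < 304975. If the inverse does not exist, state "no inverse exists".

194369

Extended Euclidean algorithm:
304975 = 8·38004 + 943
38004 = 40·943 + 284
943 = 3·284 + 91
284 = 3·91 + 11
91 = 8·11 + 3
11 = 3·3 + 2
3 = 1·2 + 1
2 = 2·1 + 0
gcd = 1, so the inverse exists. Back-substitute:
1 = 3 − 2
1 = −11 + 4·3
1 = 4·91 − 33·11
1 = −33·284 + 103·91
1 = 103·943 − 342·284
1 = −342·38004 + 13783·943
1 = 13783·304975 − 110606·38004
Thus 38004·(-110606) ≡ 1 (mod 304975); reducing, -110606 mod 304975 = 194369.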